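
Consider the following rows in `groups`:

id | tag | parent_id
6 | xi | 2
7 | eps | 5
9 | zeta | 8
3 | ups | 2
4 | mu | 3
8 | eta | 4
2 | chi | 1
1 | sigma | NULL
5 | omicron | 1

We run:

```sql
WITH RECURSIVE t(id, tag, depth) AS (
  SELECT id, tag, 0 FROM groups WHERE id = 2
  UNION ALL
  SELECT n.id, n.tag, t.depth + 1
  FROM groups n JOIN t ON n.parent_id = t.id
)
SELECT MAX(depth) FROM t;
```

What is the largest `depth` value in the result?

Base: id=2 (chi) at depth 0.
Iteration 1: rows with parent_id in {2} -> ups (id 3, depth 1), xi (id 6, depth 1).
Iteration 2: rows with parent_id in {3,6} -> mu (id 4, depth 2).
Iteration 3: rows with parent_id in {4} -> eta (id 8, depth 3).
Iteration 4: rows with parent_id in {8} -> zeta (id 9, depth 4).
Iteration 5: no rows with parent_id in {9}; recursion stops.
depth values: 0, 1, 1, 2, 3, 4; the maximum is 4.

4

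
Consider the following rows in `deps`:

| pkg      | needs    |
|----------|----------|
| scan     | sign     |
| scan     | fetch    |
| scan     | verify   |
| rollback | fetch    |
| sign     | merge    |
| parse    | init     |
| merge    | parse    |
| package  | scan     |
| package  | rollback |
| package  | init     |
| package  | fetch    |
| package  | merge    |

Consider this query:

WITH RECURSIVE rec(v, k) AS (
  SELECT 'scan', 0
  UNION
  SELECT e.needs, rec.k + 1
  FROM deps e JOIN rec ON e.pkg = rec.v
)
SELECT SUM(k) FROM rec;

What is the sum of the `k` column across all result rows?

12

Base: (scan, k=0).
Iteration 1: edges from {scan} -> (fetch, k=1), (sign, k=1), (verify, k=1).
Iteration 2: edges from {fetch,sign,verify} -> (merge, k=2).
Iteration 3: edges from {merge} -> (parse, k=3).
Iteration 4: edges from {parse} -> (init, k=4).
Iteration 5: no outgoing edges from {init}; recursion stops.
SUM(k) = 0 + 1 + 1 + 1 + 2 + 3 + 4 = 12.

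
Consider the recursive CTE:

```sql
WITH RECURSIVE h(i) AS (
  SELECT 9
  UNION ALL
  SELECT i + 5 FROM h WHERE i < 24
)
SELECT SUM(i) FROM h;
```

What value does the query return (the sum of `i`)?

Base: i=9.
Iteration 1: 9 < 24 holds -> i = 9 + 5 = 14.
Iteration 2: 14 < 24 holds -> i = 14 + 5 = 19.
Iteration 3: 19 < 24 holds -> i = 19 + 5 = 24.
Iteration 4: 24 < 24 fails; recursion stops.
SUM(i) = 9 + 14 + 19 + 24 = 66.

66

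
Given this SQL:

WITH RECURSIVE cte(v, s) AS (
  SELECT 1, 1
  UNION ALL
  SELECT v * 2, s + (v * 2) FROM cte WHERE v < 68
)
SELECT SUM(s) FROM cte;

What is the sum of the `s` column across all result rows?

502

Base: v=1, s=1.
Iteration 1: 1 < 68 holds -> v = 1 * 2 = 2, s = 1 + 2 = 3.
Iteration 2: 2 < 68 holds -> v = 2 * 2 = 4, s = 3 + 4 = 7.
Iteration 3: 4 < 68 holds -> v = 4 * 2 = 8, s = 7 + 8 = 15.
Iteration 4: 8 < 68 holds -> v = 8 * 2 = 16, s = 15 + 16 = 31.
Iteration 5: 16 < 68 holds -> v = 16 * 2 = 32, s = 31 + 32 = 63.
Iteration 6: 32 < 68 holds -> v = 32 * 2 = 64, s = 63 + 64 = 127.
Iteration 7: 64 < 68 holds -> v = 64 * 2 = 128, s = 127 + 128 = 255.
Iteration 8: 128 < 68 fails; recursion stops.
SUM(s) = 1 + 3 + 7 + 15 + 31 + 63 + 127 + 255 = 502.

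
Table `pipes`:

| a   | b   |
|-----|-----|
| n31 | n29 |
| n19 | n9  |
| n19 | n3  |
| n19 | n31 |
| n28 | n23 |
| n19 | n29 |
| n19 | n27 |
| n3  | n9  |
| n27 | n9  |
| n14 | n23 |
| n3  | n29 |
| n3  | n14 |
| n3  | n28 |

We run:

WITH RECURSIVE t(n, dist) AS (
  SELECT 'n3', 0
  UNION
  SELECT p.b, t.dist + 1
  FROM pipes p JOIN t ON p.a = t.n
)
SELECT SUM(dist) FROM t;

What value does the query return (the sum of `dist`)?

6

Base: (n3, dist=0).
Iteration 1: edges from {n3} -> (n14, dist=1), (n28, dist=1), (n29, dist=1), (n9, dist=1).
Iteration 2: edges from {n14,n28,n29,n9} -> (n23, dist=2). [UNION drops 1 duplicate row(s)]
Iteration 3: no outgoing edges from {n23}; recursion stops.
SUM(dist) = 0 + 1 + 1 + 1 + 1 + 2 = 6.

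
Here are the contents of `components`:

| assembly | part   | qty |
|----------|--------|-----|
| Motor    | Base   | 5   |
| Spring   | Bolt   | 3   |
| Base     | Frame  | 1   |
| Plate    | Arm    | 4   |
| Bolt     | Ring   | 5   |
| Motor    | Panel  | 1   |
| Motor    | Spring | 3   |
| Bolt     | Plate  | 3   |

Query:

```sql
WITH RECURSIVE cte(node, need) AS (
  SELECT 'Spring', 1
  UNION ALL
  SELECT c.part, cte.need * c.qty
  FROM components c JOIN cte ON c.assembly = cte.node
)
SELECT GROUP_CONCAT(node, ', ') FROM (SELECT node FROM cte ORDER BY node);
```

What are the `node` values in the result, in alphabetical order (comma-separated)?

Base: (Spring, need=1).
Iteration 1: components of {Spring} -> Bolt = 1*3 = 3.
Iteration 2: components of {Bolt} -> Plate = 3*3 = 9, Ring = 3*5 = 15.
Iteration 3: components of {Plate,Ring} -> Arm = 9*4 = 36.
Iteration 4: no further components; recursion stops.

Arm, Bolt, Plate, Ring, Spring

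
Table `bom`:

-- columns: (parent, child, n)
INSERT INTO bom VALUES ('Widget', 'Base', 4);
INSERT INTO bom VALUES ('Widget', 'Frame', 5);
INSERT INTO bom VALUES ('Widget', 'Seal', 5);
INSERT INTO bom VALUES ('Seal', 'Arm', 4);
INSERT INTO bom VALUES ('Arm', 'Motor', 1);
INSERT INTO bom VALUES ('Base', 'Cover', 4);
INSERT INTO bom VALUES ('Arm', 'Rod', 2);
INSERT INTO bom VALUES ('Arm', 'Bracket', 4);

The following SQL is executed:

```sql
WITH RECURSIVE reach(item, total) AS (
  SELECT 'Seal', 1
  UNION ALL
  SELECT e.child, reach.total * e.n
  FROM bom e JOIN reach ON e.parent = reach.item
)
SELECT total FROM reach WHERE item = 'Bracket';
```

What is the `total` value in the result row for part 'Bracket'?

Base: (Seal, total=1).
Iteration 1: components of {Seal} -> Arm = 1*4 = 4.
Iteration 2: components of {Arm} -> Bracket = 4*4 = 16, Motor = 4*1 = 4, Rod = 4*2 = 8.
Iteration 3: no further components; recursion stops.

16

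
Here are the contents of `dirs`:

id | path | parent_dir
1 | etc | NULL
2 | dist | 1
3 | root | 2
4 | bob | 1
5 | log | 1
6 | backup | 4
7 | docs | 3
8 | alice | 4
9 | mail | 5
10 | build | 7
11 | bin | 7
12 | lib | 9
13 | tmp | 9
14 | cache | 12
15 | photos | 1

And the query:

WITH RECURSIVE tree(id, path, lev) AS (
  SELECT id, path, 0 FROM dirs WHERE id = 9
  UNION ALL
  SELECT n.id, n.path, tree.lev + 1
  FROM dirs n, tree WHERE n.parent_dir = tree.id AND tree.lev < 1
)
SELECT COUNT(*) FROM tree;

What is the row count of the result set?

Base: id=9 (mail) at lev 0.
Iteration 1: rows with parent_dir in {9} -> lib (id 12, lev 1), tmp (id 13, lev 1).
Iteration 2: lev < 1 fails for all current rows; recursion stops.
Total rows emitted: 3.

3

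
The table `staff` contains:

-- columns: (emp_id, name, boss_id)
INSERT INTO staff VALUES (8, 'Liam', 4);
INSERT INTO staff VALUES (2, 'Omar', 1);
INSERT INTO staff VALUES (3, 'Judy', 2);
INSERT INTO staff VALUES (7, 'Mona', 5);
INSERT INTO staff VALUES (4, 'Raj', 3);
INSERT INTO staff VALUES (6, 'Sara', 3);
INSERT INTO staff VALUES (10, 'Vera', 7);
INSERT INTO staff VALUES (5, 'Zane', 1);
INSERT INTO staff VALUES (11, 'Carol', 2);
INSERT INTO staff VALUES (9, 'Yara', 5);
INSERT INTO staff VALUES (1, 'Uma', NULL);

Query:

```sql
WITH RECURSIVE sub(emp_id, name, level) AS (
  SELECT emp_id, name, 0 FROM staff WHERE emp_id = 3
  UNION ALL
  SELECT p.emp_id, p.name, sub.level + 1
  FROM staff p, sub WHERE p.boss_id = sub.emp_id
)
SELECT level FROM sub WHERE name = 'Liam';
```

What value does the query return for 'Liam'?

2

Base: emp_id=3 (Judy) at level 0.
Iteration 1: rows with boss_id in {3} -> Raj (id 4, level 1), Sara (id 6, level 1).
Iteration 2: rows with boss_id in {4,6} -> Liam (id 8, level 2).
Iteration 3: no rows with boss_id in {8}; recursion stops.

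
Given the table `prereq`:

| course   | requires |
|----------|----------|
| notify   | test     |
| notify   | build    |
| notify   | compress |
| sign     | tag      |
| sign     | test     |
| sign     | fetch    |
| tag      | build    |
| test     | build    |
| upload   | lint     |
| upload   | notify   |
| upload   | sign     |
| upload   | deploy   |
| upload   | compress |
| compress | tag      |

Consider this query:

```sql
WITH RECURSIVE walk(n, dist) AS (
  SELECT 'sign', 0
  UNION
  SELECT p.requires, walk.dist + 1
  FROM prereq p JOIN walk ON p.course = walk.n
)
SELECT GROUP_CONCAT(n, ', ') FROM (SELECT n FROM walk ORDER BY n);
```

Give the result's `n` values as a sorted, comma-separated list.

build, fetch, sign, tag, test

Base: (sign, dist=0).
Iteration 1: edges from {sign} -> (fetch, dist=1), (tag, dist=1), (test, dist=1).
Iteration 2: edges from {fetch,tag,test} -> (build, dist=2). [UNION drops 1 duplicate row(s)]
Iteration 3: no outgoing edges from {build}; recursion stops.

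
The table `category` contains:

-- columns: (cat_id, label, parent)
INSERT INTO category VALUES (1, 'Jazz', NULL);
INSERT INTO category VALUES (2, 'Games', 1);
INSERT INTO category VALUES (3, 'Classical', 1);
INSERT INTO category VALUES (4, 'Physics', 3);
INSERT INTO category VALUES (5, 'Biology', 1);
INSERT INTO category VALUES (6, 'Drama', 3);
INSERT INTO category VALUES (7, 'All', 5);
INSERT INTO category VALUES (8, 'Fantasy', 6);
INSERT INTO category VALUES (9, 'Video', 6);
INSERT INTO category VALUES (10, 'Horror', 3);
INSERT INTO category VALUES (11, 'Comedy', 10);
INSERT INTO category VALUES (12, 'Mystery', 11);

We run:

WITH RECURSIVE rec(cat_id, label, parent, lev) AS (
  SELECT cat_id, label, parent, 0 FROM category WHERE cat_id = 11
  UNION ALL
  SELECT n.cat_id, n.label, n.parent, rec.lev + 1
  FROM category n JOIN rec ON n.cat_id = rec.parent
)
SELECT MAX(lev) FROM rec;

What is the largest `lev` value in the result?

3

Base: cat_id=11 (Comedy), parent=10, lev 0.
Iteration 1: join on cat_id=10 -> Horror (id 10, parent=3, lev 1).
Iteration 2: join on cat_id=3 -> Classical (id 3, parent=1, lev 2).
Iteration 3: join on cat_id=1 -> Jazz (id 1, parent=NULL, lev 3).
Iteration 4: parent is NULL; no match; recursion stops.
lev values: 0, 1, 2, 3; the maximum is 3.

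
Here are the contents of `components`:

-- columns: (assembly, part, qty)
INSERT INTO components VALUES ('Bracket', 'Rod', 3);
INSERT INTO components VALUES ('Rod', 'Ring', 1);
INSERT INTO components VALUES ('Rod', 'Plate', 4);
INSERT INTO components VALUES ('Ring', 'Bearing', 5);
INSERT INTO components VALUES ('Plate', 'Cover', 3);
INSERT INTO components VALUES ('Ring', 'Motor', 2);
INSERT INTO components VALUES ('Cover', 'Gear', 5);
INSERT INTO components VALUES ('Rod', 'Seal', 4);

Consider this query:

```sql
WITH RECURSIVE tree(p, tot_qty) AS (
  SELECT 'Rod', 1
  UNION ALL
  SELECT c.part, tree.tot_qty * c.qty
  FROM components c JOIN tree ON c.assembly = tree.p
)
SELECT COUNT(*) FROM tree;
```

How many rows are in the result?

8

Base: (Rod, tot_qty=1).
Iteration 1: components of {Rod} -> Plate = 1*4 = 4, Ring = 1*1 = 1, Seal = 1*4 = 4.
Iteration 2: components of {Plate,Ring,Seal} -> Bearing = 1*5 = 5, Cover = 4*3 = 12, Motor = 1*2 = 2.
Iteration 3: components of {Bearing,Cover,Motor} -> Gear = 12*5 = 60.
Iteration 4: no further components; recursion stops.
Total rows emitted: 8.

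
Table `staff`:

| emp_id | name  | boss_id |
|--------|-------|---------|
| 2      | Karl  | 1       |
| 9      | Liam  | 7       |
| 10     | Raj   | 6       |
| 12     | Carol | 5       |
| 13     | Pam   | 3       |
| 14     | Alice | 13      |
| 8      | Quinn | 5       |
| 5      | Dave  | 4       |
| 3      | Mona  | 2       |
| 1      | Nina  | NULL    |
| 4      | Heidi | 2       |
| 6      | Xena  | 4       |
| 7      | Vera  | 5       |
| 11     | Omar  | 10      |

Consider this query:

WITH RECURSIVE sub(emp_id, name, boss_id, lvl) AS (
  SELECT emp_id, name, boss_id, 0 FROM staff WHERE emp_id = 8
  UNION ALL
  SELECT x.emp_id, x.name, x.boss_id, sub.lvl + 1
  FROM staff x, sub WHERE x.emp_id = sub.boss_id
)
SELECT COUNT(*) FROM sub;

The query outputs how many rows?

Base: emp_id=8 (Quinn), boss_id=5, lvl 0.
Iteration 1: join on emp_id=5 -> Dave (id 5, boss_id=4, lvl 1).
Iteration 2: join on emp_id=4 -> Heidi (id 4, boss_id=2, lvl 2).
Iteration 3: join on emp_id=2 -> Karl (id 2, boss_id=1, lvl 3).
Iteration 4: join on emp_id=1 -> Nina (id 1, boss_id=NULL, lvl 4).
Iteration 5: boss_id is NULL; no match; recursion stops.
Total rows emitted: 5.

5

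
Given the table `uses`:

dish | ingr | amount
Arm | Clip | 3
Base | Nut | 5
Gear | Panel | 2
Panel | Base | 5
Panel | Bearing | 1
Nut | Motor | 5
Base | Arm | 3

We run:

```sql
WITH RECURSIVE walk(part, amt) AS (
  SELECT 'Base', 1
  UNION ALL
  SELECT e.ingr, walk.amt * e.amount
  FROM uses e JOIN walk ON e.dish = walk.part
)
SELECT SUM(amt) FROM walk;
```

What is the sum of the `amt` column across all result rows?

43

Base: (Base, amt=1).
Iteration 1: components of {Base} -> Arm = 1*3 = 3, Nut = 1*5 = 5.
Iteration 2: components of {Arm,Nut} -> Clip = 3*3 = 9, Motor = 5*5 = 25.
Iteration 3: no further components; recursion stops.
SUM(amt) = 1 + 3 + 5 + 9 + 25 = 43.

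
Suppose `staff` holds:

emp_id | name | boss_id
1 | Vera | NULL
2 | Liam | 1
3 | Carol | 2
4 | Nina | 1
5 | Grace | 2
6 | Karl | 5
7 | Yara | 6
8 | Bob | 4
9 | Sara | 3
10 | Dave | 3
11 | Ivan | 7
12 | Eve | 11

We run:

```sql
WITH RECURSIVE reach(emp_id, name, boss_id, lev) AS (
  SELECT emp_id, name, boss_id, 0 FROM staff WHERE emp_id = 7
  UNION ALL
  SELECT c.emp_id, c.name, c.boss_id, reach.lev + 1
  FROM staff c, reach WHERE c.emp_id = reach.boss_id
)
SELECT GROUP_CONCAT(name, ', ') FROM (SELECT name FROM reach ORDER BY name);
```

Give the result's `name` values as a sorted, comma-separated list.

Grace, Karl, Liam, Vera, Yara

Base: emp_id=7 (Yara), boss_id=6, lev 0.
Iteration 1: join on emp_id=6 -> Karl (id 6, boss_id=5, lev 1).
Iteration 2: join on emp_id=5 -> Grace (id 5, boss_id=2, lev 2).
Iteration 3: join on emp_id=2 -> Liam (id 2, boss_id=1, lev 3).
Iteration 4: join on emp_id=1 -> Vera (id 1, boss_id=NULL, lev 4).
Iteration 5: boss_id is NULL; no match; recursion stops.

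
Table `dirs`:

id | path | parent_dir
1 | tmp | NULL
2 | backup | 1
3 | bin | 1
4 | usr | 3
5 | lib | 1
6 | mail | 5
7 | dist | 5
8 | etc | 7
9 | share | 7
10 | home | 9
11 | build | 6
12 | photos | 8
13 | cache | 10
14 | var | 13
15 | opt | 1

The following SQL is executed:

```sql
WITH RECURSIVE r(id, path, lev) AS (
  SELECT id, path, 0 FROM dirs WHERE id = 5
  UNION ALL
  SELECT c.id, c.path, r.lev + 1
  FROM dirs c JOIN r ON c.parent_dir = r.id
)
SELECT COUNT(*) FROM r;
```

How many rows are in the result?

10

Base: id=5 (lib) at lev 0.
Iteration 1: rows with parent_dir in {5} -> mail (id 6, lev 1), dist (id 7, lev 1).
Iteration 2: rows with parent_dir in {6,7} -> etc (id 8, lev 2), share (id 9, lev 2), build (id 11, lev 2).
Iteration 3: rows with parent_dir in {8,9,11} -> home (id 10, lev 3), photos (id 12, lev 3).
Iteration 4: rows with parent_dir in {10,12} -> cache (id 13, lev 4).
Iteration 5: rows with parent_dir in {13} -> var (id 14, lev 5).
Iteration 6: no rows with parent_dir in {14}; recursion stops.
Total rows emitted: 10.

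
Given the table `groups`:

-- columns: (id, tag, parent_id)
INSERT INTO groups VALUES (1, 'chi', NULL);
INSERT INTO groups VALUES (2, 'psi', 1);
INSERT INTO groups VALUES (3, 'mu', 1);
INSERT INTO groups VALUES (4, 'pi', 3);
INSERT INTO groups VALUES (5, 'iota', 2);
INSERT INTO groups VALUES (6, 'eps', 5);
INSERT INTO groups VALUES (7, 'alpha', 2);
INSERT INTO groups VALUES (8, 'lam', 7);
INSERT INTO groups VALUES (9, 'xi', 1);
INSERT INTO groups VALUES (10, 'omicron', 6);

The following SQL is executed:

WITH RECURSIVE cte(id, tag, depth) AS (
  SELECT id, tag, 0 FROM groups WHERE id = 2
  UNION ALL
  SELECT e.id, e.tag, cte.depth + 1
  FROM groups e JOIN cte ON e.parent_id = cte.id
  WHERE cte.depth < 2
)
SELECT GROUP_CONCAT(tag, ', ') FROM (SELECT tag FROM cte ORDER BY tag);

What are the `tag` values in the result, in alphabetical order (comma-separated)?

Base: id=2 (psi) at depth 0.
Iteration 1: rows with parent_id in {2} -> iota (id 5, depth 1), alpha (id 7, depth 1).
Iteration 2: rows with parent_id in {5,7} -> eps (id 6, depth 2), lam (id 8, depth 2).
Iteration 3: depth < 2 fails for all current rows; recursion stops.

alpha, eps, iota, lam, psi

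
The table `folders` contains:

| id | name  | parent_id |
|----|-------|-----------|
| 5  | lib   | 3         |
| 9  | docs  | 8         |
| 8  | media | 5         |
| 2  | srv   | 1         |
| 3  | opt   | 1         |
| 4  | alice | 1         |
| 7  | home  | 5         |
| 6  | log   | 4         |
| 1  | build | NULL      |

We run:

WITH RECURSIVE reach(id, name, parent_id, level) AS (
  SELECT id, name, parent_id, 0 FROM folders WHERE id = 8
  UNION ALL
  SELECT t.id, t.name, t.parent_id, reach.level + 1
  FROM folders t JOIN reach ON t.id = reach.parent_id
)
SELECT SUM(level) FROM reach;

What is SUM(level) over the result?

Base: id=8 (media), parent_id=5, level 0.
Iteration 1: join on id=5 -> lib (id 5, parent_id=3, level 1).
Iteration 2: join on id=3 -> opt (id 3, parent_id=1, level 2).
Iteration 3: join on id=1 -> build (id 1, parent_id=NULL, level 3).
Iteration 4: parent_id is NULL; no match; recursion stops.
SUM(level) = 0 + 1 + 2 + 3 = 6.

6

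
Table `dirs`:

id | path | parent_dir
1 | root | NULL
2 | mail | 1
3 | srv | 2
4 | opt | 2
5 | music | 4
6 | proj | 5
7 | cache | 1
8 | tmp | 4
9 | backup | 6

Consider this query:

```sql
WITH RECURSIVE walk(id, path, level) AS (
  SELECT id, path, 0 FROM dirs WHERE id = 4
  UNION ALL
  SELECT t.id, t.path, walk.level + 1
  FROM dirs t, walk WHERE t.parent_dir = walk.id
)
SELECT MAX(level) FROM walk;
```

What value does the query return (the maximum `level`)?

3

Base: id=4 (opt) at level 0.
Iteration 1: rows with parent_dir in {4} -> music (id 5, level 1), tmp (id 8, level 1).
Iteration 2: rows with parent_dir in {5,8} -> proj (id 6, level 2).
Iteration 3: rows with parent_dir in {6} -> backup (id 9, level 3).
Iteration 4: no rows with parent_dir in {9}; recursion stops.
level values: 0, 1, 1, 2, 3; the maximum is 3.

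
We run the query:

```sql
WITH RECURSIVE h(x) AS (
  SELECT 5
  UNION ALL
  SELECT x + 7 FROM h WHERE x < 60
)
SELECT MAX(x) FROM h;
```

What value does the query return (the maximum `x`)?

Base: x=5.
Iteration 1: 5 < 60 holds -> x = 5 + 7 = 12.
Iteration 2: 12 < 60 holds -> x = 12 + 7 = 19.
Iteration 3: 19 < 60 holds -> x = 19 + 7 = 26.
Iteration 4: 26 < 60 holds -> x = 26 + 7 = 33.
Iteration 5: 33 < 60 holds -> x = 33 + 7 = 40.
Iteration 6: 40 < 60 holds -> x = 40 + 7 = 47.
Iteration 7: 47 < 60 holds -> x = 47 + 7 = 54.
Iteration 8: 54 < 60 holds -> x = 54 + 7 = 61.
Iteration 9: 61 < 60 fails; recursion stops.
x values: 5, 12, 19, 26, 33, 40, 47, 54, 61; the maximum is 61.

61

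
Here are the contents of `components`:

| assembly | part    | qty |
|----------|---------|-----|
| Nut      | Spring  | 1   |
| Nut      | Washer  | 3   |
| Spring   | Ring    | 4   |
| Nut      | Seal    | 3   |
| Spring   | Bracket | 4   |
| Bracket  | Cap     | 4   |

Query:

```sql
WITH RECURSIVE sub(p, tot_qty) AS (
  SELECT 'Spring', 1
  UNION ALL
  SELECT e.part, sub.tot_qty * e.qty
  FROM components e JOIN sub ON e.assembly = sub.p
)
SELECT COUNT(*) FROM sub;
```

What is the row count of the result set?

Base: (Spring, tot_qty=1).
Iteration 1: components of {Spring} -> Bracket = 1*4 = 4, Ring = 1*4 = 4.
Iteration 2: components of {Bracket,Ring} -> Cap = 4*4 = 16.
Iteration 3: no further components; recursion stops.
Total rows emitted: 4.

4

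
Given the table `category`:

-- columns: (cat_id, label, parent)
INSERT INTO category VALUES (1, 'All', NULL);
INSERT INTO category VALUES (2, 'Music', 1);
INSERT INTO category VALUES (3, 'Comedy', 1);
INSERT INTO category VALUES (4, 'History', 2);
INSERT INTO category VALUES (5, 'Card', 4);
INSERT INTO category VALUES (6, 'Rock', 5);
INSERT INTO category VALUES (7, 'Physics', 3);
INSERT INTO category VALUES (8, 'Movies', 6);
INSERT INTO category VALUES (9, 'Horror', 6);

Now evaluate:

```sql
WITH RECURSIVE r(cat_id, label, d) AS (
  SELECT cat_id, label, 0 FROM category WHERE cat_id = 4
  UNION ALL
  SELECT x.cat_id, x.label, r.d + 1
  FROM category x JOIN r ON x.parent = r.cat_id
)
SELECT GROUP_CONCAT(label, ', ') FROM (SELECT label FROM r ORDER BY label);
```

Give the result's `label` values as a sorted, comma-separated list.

Card, History, Horror, Movies, Rock

Base: cat_id=4 (History) at d 0.
Iteration 1: rows with parent in {4} -> Card (id 5, d 1).
Iteration 2: rows with parent in {5} -> Rock (id 6, d 2).
Iteration 3: rows with parent in {6} -> Movies (id 8, d 3), Horror (id 9, d 3).
Iteration 4: no rows with parent in {8,9}; recursion stops.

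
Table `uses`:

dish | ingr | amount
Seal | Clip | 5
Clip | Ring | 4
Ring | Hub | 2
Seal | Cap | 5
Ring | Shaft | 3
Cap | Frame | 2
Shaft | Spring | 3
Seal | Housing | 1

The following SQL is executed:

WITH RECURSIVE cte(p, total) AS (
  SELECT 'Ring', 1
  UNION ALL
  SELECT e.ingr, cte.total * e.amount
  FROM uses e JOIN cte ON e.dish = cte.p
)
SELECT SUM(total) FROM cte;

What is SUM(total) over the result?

15

Base: (Ring, total=1).
Iteration 1: components of {Ring} -> Hub = 1*2 = 2, Shaft = 1*3 = 3.
Iteration 2: components of {Hub,Shaft} -> Spring = 3*3 = 9.
Iteration 3: no further components; recursion stops.
SUM(total) = 1 + 2 + 3 + 9 = 15.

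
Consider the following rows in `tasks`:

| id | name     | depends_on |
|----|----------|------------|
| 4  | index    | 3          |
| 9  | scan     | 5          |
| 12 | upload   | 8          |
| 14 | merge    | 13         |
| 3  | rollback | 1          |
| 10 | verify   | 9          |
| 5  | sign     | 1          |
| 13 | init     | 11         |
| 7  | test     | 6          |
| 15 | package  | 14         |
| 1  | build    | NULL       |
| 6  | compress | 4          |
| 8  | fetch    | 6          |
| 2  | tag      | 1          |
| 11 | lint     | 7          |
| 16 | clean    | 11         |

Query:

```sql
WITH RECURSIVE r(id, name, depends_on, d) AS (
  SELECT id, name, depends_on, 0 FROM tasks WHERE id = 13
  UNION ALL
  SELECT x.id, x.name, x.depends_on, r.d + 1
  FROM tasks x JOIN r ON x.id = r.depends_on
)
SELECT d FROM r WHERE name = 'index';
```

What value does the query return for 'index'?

4

Base: id=13 (init), depends_on=11, d 0.
Iteration 1: join on id=11 -> lint (id 11, depends_on=7, d 1).
Iteration 2: join on id=7 -> test (id 7, depends_on=6, d 2).
Iteration 3: join on id=6 -> compress (id 6, depends_on=4, d 3).
Iteration 4: join on id=4 -> index (id 4, depends_on=3, d 4).
Iteration 5: join on id=3 -> rollback (id 3, depends_on=1, d 5).
Iteration 6: join on id=1 -> build (id 1, depends_on=NULL, d 6).
Iteration 7: depends_on is NULL; no match; recursion stops.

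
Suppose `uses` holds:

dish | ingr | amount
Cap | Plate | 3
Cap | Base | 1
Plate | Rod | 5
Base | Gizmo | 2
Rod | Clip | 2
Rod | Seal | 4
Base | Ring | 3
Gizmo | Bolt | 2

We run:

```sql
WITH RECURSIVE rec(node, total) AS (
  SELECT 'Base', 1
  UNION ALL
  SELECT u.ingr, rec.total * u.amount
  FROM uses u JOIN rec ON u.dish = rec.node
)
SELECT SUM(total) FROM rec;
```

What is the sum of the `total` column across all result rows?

10

Base: (Base, total=1).
Iteration 1: components of {Base} -> Gizmo = 1*2 = 2, Ring = 1*3 = 3.
Iteration 2: components of {Gizmo,Ring} -> Bolt = 2*2 = 4.
Iteration 3: no further components; recursion stops.
SUM(total) = 1 + 2 + 3 + 4 = 10.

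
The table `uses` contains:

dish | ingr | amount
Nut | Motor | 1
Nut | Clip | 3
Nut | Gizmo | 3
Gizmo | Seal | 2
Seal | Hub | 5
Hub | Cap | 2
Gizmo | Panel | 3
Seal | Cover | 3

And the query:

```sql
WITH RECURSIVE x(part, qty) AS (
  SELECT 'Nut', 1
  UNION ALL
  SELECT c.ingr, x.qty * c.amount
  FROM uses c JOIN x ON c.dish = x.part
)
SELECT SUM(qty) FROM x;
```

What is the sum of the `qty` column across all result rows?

Base: (Nut, qty=1).
Iteration 1: components of {Nut} -> Clip = 1*3 = 3, Gizmo = 1*3 = 3, Motor = 1*1 = 1.
Iteration 2: components of {Clip,Gizmo,Motor} -> Panel = 3*3 = 9, Seal = 3*2 = 6.
Iteration 3: components of {Panel,Seal} -> Cover = 6*3 = 18, Hub = 6*5 = 30.
Iteration 4: components of {Cover,Hub} -> Cap = 30*2 = 60.
Iteration 5: no further components; recursion stops.
SUM(qty) = 1 + 1 + 3 + 3 + 6 + 9 + 30 + 18 + 60 = 131.

131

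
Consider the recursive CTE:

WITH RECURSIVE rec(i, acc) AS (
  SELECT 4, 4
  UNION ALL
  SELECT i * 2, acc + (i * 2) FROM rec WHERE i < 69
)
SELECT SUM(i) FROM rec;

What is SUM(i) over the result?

Base: i=4, acc=4.
Iteration 1: 4 < 69 holds -> i = 4 * 2 = 8, acc = 4 + 8 = 12.
Iteration 2: 8 < 69 holds -> i = 8 * 2 = 16, acc = 12 + 16 = 28.
Iteration 3: 16 < 69 holds -> i = 16 * 2 = 32, acc = 28 + 32 = 60.
Iteration 4: 32 < 69 holds -> i = 32 * 2 = 64, acc = 60 + 64 = 124.
Iteration 5: 64 < 69 holds -> i = 64 * 2 = 128, acc = 124 + 128 = 252.
Iteration 6: 128 < 69 fails; recursion stops.
SUM(i) = 4 + 8 + 16 + 32 + 64 + 128 = 252.

252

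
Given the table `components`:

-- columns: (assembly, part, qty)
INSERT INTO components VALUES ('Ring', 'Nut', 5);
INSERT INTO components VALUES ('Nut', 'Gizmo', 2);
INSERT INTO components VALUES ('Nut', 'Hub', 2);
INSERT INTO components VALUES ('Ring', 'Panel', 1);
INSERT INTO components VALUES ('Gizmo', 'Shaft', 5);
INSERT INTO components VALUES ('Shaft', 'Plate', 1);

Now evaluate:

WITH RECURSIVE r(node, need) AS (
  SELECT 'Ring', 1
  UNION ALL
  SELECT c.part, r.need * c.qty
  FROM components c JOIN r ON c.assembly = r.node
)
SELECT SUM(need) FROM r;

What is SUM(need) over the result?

Base: (Ring, need=1).
Iteration 1: components of {Ring} -> Nut = 1*5 = 5, Panel = 1*1 = 1.
Iteration 2: components of {Nut,Panel} -> Gizmo = 5*2 = 10, Hub = 5*2 = 10.
Iteration 3: components of {Gizmo,Hub} -> Shaft = 10*5 = 50.
Iteration 4: components of {Shaft} -> Plate = 50*1 = 50.
Iteration 5: no further components; recursion stops.
SUM(need) = 1 + 5 + 1 + 10 + 10 + 50 + 50 = 127.

127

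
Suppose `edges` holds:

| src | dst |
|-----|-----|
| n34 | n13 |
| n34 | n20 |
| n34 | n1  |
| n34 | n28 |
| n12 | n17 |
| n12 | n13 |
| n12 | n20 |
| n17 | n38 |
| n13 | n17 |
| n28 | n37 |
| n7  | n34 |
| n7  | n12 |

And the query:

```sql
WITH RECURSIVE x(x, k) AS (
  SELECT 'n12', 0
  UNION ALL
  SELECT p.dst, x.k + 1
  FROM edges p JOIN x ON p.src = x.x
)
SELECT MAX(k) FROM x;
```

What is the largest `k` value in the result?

Base: (n12, k=0).
Iteration 1: edges from {n12} -> (n13, k=1), (n17, k=1), (n20, k=1).
Iteration 2: edges from {n13,n17,n20} -> (n17, k=2), (n38, k=2).
Iteration 3: edges from {n17,n38} -> (n38, k=3).
Iteration 4: no outgoing edges from {n38}; recursion stops.
k values: 0, 1, 1, 1, 2, 2, 3; the maximum is 3.

3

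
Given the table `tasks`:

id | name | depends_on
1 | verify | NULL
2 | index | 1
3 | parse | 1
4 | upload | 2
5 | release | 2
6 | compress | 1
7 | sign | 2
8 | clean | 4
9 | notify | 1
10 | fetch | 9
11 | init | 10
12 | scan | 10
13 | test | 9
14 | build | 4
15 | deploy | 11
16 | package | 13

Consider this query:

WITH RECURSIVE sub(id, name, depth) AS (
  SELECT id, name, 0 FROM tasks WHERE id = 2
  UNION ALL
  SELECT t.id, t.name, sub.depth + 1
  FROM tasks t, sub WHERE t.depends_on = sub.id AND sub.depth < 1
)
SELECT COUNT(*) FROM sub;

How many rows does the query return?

Base: id=2 (index) at depth 0.
Iteration 1: rows with depends_on in {2} -> upload (id 4, depth 1), release (id 5, depth 1), sign (id 7, depth 1).
Iteration 2: depth < 1 fails for all current rows; recursion stops.
Total rows emitted: 4.

4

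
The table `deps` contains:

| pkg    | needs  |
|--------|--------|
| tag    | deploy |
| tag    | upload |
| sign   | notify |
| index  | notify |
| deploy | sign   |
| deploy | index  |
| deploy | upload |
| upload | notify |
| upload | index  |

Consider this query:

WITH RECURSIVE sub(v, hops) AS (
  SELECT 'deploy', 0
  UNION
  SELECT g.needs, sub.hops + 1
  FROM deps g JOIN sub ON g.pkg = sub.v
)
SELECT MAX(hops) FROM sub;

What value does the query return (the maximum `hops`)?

Base: (deploy, hops=0).
Iteration 1: edges from {deploy} -> (index, hops=1), (sign, hops=1), (upload, hops=1).
Iteration 2: edges from {index,sign,upload} -> (index, hops=2), (notify, hops=2). [UNION drops 2 duplicate row(s)]
Iteration 3: edges from {index,notify} -> (notify, hops=3).
Iteration 4: no outgoing edges from {notify}; recursion stops.
hops values: 0, 1, 1, 1, 2, 2, 3; the maximum is 3.

3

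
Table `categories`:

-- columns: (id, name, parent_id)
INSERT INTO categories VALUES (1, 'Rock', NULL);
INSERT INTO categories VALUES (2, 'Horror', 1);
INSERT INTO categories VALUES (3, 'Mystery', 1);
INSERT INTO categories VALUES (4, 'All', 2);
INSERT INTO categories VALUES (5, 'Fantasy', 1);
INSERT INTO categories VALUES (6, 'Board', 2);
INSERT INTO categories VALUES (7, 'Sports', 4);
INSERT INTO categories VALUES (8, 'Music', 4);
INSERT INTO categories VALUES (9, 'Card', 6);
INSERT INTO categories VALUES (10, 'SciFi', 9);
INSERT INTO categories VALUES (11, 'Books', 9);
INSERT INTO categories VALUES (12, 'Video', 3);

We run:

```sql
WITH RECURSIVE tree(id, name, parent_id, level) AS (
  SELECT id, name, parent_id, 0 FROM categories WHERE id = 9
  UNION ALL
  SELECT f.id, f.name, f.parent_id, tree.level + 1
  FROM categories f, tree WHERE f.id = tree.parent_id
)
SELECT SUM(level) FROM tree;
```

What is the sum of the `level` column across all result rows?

Base: id=9 (Card), parent_id=6, level 0.
Iteration 1: join on id=6 -> Board (id 6, parent_id=2, level 1).
Iteration 2: join on id=2 -> Horror (id 2, parent_id=1, level 2).
Iteration 3: join on id=1 -> Rock (id 1, parent_id=NULL, level 3).
Iteration 4: parent_id is NULL; no match; recursion stops.
SUM(level) = 0 + 1 + 2 + 3 = 6.

6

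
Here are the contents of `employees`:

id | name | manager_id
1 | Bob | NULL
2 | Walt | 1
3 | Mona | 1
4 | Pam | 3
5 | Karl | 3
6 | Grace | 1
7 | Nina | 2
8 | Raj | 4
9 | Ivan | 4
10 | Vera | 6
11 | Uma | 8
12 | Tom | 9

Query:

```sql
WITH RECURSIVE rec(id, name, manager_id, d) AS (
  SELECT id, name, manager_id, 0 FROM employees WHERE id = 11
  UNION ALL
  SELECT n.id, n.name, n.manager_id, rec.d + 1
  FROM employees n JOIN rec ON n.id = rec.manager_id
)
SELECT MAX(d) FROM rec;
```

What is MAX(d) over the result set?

4

Base: id=11 (Uma), manager_id=8, d 0.
Iteration 1: join on id=8 -> Raj (id 8, manager_id=4, d 1).
Iteration 2: join on id=4 -> Pam (id 4, manager_id=3, d 2).
Iteration 3: join on id=3 -> Mona (id 3, manager_id=1, d 3).
Iteration 4: join on id=1 -> Bob (id 1, manager_id=NULL, d 4).
Iteration 5: manager_id is NULL; no match; recursion stops.
d values: 0, 1, 2, 3, 4; the maximum is 4.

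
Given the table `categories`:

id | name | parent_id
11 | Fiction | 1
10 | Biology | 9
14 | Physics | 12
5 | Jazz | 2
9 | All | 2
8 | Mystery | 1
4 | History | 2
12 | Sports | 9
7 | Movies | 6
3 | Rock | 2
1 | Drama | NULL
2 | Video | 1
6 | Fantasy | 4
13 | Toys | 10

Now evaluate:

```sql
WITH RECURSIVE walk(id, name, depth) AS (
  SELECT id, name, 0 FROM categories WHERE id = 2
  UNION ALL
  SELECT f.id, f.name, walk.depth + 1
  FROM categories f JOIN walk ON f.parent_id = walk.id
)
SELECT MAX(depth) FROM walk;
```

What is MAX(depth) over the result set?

3

Base: id=2 (Video) at depth 0.
Iteration 1: rows with parent_id in {2} -> Rock (id 3, depth 1), History (id 4, depth 1), Jazz (id 5, depth 1), All (id 9, depth 1).
Iteration 2: rows with parent_id in {3,4,5,9} -> Fantasy (id 6, depth 2), Biology (id 10, depth 2), Sports (id 12, depth 2).
Iteration 3: rows with parent_id in {6,10,12} -> Movies (id 7, depth 3), Toys (id 13, depth 3), Physics (id 14, depth 3).
Iteration 4: no rows with parent_id in {7,13,14}; recursion stops.
depth values: 0, 1, 1, 1, 1, 2, 2, 2, 3, 3, 3; the maximum is 3.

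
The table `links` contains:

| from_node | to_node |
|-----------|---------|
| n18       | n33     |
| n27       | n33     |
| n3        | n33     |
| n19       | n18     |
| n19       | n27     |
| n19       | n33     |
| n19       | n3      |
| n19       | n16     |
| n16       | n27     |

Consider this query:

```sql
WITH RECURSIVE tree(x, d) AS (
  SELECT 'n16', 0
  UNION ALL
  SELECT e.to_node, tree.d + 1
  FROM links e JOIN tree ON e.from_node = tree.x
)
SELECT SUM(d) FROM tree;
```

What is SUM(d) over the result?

3

Base: (n16, d=0).
Iteration 1: edges from {n16} -> (n27, d=1).
Iteration 2: edges from {n27} -> (n33, d=2).
Iteration 3: no outgoing edges from {n33}; recursion stops.
SUM(d) = 0 + 1 + 2 = 3.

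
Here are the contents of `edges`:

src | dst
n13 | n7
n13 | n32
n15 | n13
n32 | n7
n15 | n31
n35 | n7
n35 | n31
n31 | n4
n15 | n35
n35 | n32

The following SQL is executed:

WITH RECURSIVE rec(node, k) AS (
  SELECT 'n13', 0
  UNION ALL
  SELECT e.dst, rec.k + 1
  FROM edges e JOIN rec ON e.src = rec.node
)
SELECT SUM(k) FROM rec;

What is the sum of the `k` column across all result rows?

4

Base: (n13, k=0).
Iteration 1: edges from {n13} -> (n32, k=1), (n7, k=1).
Iteration 2: edges from {n32,n7} -> (n7, k=2).
Iteration 3: no outgoing edges from {n7}; recursion stops.
SUM(k) = 0 + 1 + 1 + 2 = 4.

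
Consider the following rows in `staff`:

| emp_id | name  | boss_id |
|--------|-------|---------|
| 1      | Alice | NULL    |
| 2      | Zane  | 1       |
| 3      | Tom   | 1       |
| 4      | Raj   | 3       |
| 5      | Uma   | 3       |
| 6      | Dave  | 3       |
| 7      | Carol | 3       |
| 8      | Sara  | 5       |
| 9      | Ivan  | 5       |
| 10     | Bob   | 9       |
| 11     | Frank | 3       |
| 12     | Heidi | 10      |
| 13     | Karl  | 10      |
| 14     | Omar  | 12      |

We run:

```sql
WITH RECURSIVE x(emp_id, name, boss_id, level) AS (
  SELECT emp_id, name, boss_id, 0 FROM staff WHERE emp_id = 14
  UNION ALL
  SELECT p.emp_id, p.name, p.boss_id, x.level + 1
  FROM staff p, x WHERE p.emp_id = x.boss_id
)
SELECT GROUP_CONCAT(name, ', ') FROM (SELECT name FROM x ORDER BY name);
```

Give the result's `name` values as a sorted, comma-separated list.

Alice, Bob, Heidi, Ivan, Omar, Tom, Uma

Base: emp_id=14 (Omar), boss_id=12, level 0.
Iteration 1: join on emp_id=12 -> Heidi (id 12, boss_id=10, level 1).
Iteration 2: join on emp_id=10 -> Bob (id 10, boss_id=9, level 2).
Iteration 3: join on emp_id=9 -> Ivan (id 9, boss_id=5, level 3).
Iteration 4: join on emp_id=5 -> Uma (id 5, boss_id=3, level 4).
Iteration 5: join on emp_id=3 -> Tom (id 3, boss_id=1, level 5).
Iteration 6: join on emp_id=1 -> Alice (id 1, boss_id=NULL, level 6).
Iteration 7: boss_id is NULL; no match; recursion stops.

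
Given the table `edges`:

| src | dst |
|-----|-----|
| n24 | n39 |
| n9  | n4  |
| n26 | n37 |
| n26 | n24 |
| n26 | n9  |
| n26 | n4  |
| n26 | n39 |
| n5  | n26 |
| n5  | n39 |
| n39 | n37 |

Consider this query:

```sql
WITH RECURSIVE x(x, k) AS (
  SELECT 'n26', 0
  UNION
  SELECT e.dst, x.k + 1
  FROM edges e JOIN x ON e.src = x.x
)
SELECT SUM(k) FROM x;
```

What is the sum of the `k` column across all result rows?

14

Base: (n26, k=0).
Iteration 1: edges from {n26} -> (n24, k=1), (n37, k=1), (n39, k=1), (n4, k=1), (n9, k=1).
Iteration 2: edges from {n24,n37,n39,n4,n9} -> (n37, k=2), (n39, k=2), (n4, k=2).
Iteration 3: edges from {n37,n39,n4} -> (n37, k=3).
Iteration 4: no outgoing edges from {n37}; recursion stops.
SUM(k) = 0 + 1 + 1 + 1 + 1 + 1 + 2 + 2 + 2 + 3 = 14.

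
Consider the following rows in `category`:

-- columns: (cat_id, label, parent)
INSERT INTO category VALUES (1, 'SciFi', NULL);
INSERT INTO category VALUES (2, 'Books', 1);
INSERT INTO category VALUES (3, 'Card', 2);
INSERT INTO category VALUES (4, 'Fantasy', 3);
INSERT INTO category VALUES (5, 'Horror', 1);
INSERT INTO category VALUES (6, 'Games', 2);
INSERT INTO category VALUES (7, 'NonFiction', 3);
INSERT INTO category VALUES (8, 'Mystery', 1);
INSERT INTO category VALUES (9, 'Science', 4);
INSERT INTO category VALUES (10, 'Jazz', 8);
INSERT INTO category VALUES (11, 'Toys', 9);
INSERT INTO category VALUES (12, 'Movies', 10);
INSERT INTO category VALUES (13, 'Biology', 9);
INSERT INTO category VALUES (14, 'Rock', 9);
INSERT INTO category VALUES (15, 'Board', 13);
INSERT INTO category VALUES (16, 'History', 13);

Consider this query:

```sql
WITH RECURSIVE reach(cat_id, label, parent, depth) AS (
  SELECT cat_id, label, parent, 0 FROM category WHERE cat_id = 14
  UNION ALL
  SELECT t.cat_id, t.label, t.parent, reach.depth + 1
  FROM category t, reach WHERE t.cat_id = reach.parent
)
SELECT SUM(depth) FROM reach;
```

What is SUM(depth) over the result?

Base: cat_id=14 (Rock), parent=9, depth 0.
Iteration 1: join on cat_id=9 -> Science (id 9, parent=4, depth 1).
Iteration 2: join on cat_id=4 -> Fantasy (id 4, parent=3, depth 2).
Iteration 3: join on cat_id=3 -> Card (id 3, parent=2, depth 3).
Iteration 4: join on cat_id=2 -> Books (id 2, parent=1, depth 4).
Iteration 5: join on cat_id=1 -> SciFi (id 1, parent=NULL, depth 5).
Iteration 6: parent is NULL; no match; recursion stops.
SUM(depth) = 0 + 1 + 2 + 3 + 4 + 5 = 15.

15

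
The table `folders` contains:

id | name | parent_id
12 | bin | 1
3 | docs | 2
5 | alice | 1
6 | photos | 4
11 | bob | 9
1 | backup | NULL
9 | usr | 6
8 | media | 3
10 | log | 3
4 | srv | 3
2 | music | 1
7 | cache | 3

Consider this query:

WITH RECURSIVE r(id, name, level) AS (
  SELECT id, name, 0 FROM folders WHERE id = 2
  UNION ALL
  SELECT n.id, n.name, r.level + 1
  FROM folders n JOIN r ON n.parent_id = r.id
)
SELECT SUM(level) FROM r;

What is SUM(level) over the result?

21

Base: id=2 (music) at level 0.
Iteration 1: rows with parent_id in {2} -> docs (id 3, level 1).
Iteration 2: rows with parent_id in {3} -> srv (id 4, level 2), cache (id 7, level 2), media (id 8, level 2), log (id 10, level 2).
Iteration 3: rows with parent_id in {4,7,8,10} -> photos (id 6, level 3).
Iteration 4: rows with parent_id in {6} -> usr (id 9, level 4).
Iteration 5: rows with parent_id in {9} -> bob (id 11, level 5).
Iteration 6: no rows with parent_id in {11}; recursion stops.
SUM(level) = 0 + 1 + 2 + 2 + 2 + 2 + 3 + 4 + 5 = 21.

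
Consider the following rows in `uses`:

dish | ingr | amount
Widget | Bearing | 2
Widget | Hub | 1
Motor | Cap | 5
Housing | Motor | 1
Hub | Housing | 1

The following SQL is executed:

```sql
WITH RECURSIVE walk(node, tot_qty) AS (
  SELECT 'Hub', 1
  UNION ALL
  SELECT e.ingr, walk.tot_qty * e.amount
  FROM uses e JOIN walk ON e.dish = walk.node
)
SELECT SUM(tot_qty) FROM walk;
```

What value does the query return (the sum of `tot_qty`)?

Base: (Hub, tot_qty=1).
Iteration 1: components of {Hub} -> Housing = 1*1 = 1.
Iteration 2: components of {Housing} -> Motor = 1*1 = 1.
Iteration 3: components of {Motor} -> Cap = 1*5 = 5.
Iteration 4: no further components; recursion stops.
SUM(tot_qty) = 1 + 1 + 1 + 5 = 8.

8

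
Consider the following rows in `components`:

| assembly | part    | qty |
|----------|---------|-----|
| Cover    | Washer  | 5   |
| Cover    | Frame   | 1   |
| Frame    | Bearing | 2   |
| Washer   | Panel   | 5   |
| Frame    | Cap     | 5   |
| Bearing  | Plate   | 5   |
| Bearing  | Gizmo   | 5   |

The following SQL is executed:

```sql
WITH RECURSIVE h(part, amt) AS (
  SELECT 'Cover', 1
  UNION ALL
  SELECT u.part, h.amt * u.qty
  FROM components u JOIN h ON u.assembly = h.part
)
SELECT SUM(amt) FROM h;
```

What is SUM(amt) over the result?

59

Base: (Cover, amt=1).
Iteration 1: components of {Cover} -> Frame = 1*1 = 1, Washer = 1*5 = 5.
Iteration 2: components of {Frame,Washer} -> Bearing = 1*2 = 2, Cap = 1*5 = 5, Panel = 5*5 = 25.
Iteration 3: components of {Bearing,Cap,Panel} -> Gizmo = 2*5 = 10, Plate = 2*5 = 10.
Iteration 4: no further components; recursion stops.
SUM(amt) = 1 + 5 + 1 + 25 + 2 + 5 + 10 + 10 = 59.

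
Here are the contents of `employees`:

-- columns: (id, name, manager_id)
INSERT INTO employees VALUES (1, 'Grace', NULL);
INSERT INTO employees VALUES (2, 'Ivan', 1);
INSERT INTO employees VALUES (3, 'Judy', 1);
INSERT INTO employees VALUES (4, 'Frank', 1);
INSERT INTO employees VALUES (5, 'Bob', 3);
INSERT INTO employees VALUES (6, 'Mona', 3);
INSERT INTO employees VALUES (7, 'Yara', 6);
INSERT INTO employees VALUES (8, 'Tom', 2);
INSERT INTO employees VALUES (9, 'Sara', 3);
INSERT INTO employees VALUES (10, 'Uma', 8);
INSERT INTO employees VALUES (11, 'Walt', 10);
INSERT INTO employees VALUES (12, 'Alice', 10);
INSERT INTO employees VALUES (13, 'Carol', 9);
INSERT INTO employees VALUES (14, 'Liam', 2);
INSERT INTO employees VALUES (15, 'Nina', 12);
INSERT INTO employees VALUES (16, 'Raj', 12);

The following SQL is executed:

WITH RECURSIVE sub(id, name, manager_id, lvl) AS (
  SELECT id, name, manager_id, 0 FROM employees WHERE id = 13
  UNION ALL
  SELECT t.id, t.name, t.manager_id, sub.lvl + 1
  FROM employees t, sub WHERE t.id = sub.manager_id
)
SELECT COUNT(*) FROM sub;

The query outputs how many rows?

4

Base: id=13 (Carol), manager_id=9, lvl 0.
Iteration 1: join on id=9 -> Sara (id 9, manager_id=3, lvl 1).
Iteration 2: join on id=3 -> Judy (id 3, manager_id=1, lvl 2).
Iteration 3: join on id=1 -> Grace (id 1, manager_id=NULL, lvl 3).
Iteration 4: manager_id is NULL; no match; recursion stops.
Total rows emitted: 4.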